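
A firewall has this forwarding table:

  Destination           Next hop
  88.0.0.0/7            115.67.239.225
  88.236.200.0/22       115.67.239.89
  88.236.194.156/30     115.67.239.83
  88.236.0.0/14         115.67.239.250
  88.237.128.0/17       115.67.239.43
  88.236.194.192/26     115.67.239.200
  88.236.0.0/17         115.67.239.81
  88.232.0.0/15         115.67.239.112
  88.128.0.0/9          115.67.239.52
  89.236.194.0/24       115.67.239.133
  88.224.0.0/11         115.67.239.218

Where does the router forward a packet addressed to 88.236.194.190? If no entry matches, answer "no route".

Routes whose prefix contains 88.236.194.190:
  88.0.0.0/7 (88.0.0.0 - 89.255.255.255) -> 115.67.239.225
  88.128.0.0/9 (88.128.0.0 - 88.255.255.255) -> 115.67.239.52
  88.224.0.0/11 (88.224.0.0 - 88.255.255.255) -> 115.67.239.218
  88.236.0.0/14 (88.236.0.0 - 88.239.255.255) -> 115.67.239.250
More-specific entries that do NOT match:
  88.236.194.156/30 (88.236.194.156 - 88.236.194.159) does not contain 88.236.194.190
  88.236.194.192/26 (88.236.194.192 - 88.236.194.255) does not contain 88.236.194.190
  89.236.194.0/24 (89.236.194.0 - 89.236.194.255) does not contain 88.236.194.190
  88.236.200.0/22 (88.236.200.0 - 88.236.203.255) does not contain 88.236.194.190
  88.237.128.0/17 (88.237.128.0 - 88.237.255.255) does not contain 88.236.194.190
  88.236.0.0/17 (88.236.0.0 - 88.236.127.255) does not contain 88.236.194.190
  88.232.0.0/15 (88.232.0.0 - 88.233.255.255) does not contain 88.236.194.190
Longest matching prefix is /14 -> next hop 115.67.239.250.

115.67.239.250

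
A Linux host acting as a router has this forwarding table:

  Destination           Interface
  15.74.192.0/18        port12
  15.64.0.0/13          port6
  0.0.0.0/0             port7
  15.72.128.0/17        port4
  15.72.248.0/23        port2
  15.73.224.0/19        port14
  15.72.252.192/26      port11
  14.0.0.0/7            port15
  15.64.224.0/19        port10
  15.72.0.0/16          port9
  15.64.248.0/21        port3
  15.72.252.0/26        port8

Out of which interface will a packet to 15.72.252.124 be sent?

Routes whose prefix contains 15.72.252.124:
  0.0.0.0/0 (default, matches everything) -> port7
  14.0.0.0/7 (14.0.0.0 - 15.255.255.255) -> port15
  15.72.0.0/16 (15.72.0.0 - 15.72.255.255) -> port9
  15.72.128.0/17 (15.72.128.0 - 15.72.255.255) -> port4
More-specific entries that do NOT match:
  15.72.252.192/26 (15.72.252.192 - 15.72.252.255) does not contain 15.72.252.124
  15.72.252.0/26 (15.72.252.0 - 15.72.252.63) does not contain 15.72.252.124
  15.72.248.0/23 (15.72.248.0 - 15.72.249.255) does not contain 15.72.252.124
  15.64.248.0/21 (15.64.248.0 - 15.64.255.255) does not contain 15.72.252.124
  15.73.224.0/19 (15.73.224.0 - 15.73.255.255) does not contain 15.72.252.124
  15.64.224.0/19 (15.64.224.0 - 15.64.255.255) does not contain 15.72.252.124
  15.74.192.0/18 (15.74.192.0 - 15.74.255.255) does not contain 15.72.252.124
Longest matching prefix is /17 -> interface port4.

port4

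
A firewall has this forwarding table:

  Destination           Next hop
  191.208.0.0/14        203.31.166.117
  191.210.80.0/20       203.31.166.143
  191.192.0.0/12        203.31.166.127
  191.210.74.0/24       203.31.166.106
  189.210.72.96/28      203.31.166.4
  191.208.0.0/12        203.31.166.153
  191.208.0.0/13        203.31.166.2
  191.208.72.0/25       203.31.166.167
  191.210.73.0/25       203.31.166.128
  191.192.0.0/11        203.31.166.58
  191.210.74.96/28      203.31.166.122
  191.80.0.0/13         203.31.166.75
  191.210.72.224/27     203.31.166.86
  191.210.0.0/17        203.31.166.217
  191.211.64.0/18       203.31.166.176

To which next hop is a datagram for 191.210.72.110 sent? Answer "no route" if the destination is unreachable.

203.31.166.217

Routes whose prefix contains 191.210.72.110:
  191.192.0.0/11 (191.192.0.0 - 191.223.255.255) -> 203.31.166.58
  191.208.0.0/12 (191.208.0.0 - 191.223.255.255) -> 203.31.166.153
  191.208.0.0/13 (191.208.0.0 - 191.215.255.255) -> 203.31.166.2
  191.208.0.0/14 (191.208.0.0 - 191.211.255.255) -> 203.31.166.117
  191.210.0.0/17 (191.210.0.0 - 191.210.127.255) -> 203.31.166.217
More-specific entries that do NOT match:
  189.210.72.96/28 (189.210.72.96 - 189.210.72.111) does not contain 191.210.72.110
  191.210.74.96/28 (191.210.74.96 - 191.210.74.111) does not contain 191.210.72.110
  191.210.72.224/27 (191.210.72.224 - 191.210.72.255) does not contain 191.210.72.110
  191.208.72.0/25 (191.208.72.0 - 191.208.72.127) does not contain 191.210.72.110
  191.210.73.0/25 (191.210.73.0 - 191.210.73.127) does not contain 191.210.72.110
  191.210.74.0/24 (191.210.74.0 - 191.210.74.255) does not contain 191.210.72.110
  191.210.80.0/20 (191.210.80.0 - 191.210.95.255) does not contain 191.210.72.110
  191.211.64.0/18 (191.211.64.0 - 191.211.127.255) does not contain 191.210.72.110
Longest matching prefix is /17 -> next hop 203.31.166.217.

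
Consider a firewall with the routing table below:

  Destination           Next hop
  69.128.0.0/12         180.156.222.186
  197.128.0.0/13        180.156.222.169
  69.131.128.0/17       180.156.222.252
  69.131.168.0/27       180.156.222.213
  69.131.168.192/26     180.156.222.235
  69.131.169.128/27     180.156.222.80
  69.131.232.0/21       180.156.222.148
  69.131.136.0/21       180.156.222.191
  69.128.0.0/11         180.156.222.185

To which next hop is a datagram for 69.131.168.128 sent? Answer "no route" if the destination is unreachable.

180.156.222.252

Routes whose prefix contains 69.131.168.128:
  69.128.0.0/11 (69.128.0.0 - 69.159.255.255) -> 180.156.222.185
  69.128.0.0/12 (69.128.0.0 - 69.143.255.255) -> 180.156.222.186
  69.131.128.0/17 (69.131.128.0 - 69.131.255.255) -> 180.156.222.252
More-specific entries that do NOT match:
  69.131.168.0/27 (69.131.168.0 - 69.131.168.31) does not contain 69.131.168.128
  69.131.169.128/27 (69.131.169.128 - 69.131.169.159) does not contain 69.131.168.128
  69.131.168.192/26 (69.131.168.192 - 69.131.168.255) does not contain 69.131.168.128
  69.131.232.0/21 (69.131.232.0 - 69.131.239.255) does not contain 69.131.168.128
  69.131.136.0/21 (69.131.136.0 - 69.131.143.255) does not contain 69.131.168.128
Longest matching prefix is /17 -> next hop 180.156.222.252.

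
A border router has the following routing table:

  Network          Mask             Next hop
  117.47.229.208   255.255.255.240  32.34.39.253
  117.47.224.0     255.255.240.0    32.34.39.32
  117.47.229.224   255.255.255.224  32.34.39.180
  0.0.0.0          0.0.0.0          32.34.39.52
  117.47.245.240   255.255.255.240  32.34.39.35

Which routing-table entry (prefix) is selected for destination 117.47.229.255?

Entries matching 117.47.229.255:
  0.0.0.0/0 (default, matches everything)
  117.47.224.0/20 (117.47.224.0 - 117.47.239.255)
  117.47.229.224/27 (117.47.229.224 - 117.47.229.255)
Most specific is 117.47.229.224/27.

117.47.229.224/27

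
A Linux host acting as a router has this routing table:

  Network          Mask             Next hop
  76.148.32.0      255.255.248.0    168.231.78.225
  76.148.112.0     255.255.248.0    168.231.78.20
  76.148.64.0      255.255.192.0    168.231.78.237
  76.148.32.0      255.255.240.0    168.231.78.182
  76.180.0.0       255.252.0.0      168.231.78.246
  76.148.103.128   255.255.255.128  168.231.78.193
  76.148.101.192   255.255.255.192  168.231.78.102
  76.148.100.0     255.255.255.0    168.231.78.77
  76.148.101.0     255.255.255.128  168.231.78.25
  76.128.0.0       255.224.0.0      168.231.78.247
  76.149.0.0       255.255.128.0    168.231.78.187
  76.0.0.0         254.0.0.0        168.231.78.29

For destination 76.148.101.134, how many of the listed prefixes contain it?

3

Prefixes containing 76.148.101.134:
  76.0.0.0/7 (76.0.0.0 - 77.255.255.255)
  76.128.0.0/11 (76.128.0.0 - 76.159.255.255)
  76.148.64.0/18 (76.148.64.0 - 76.148.127.255)
Total matching entries: 3.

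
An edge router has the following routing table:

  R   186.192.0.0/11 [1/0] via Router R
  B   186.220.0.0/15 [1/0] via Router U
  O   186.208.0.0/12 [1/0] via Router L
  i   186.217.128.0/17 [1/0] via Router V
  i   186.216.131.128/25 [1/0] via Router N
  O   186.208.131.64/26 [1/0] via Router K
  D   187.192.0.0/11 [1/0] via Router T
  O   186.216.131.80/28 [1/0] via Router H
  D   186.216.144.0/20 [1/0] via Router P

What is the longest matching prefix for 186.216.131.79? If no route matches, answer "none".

186.208.0.0/12

Entries matching 186.216.131.79:
  186.192.0.0/11 (186.192.0.0 - 186.223.255.255)
  186.208.0.0/12 (186.208.0.0 - 186.223.255.255)
Most specific is 186.208.0.0/12.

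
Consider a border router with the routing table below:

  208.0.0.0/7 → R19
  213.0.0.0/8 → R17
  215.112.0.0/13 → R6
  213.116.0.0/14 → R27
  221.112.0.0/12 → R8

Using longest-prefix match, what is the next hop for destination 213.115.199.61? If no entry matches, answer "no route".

Routes whose prefix contains 213.115.199.61:
  213.0.0.0/8 (213.0.0.0 - 213.255.255.255) -> R17
More-specific entries that do NOT match:
  213.116.0.0/14 (213.116.0.0 - 213.119.255.255) does not contain 213.115.199.61
  215.112.0.0/13 (215.112.0.0 - 215.119.255.255) does not contain 213.115.199.61
  221.112.0.0/12 (221.112.0.0 - 221.127.255.255) does not contain 213.115.199.61
Longest matching prefix is /8 -> next hop R17.

R17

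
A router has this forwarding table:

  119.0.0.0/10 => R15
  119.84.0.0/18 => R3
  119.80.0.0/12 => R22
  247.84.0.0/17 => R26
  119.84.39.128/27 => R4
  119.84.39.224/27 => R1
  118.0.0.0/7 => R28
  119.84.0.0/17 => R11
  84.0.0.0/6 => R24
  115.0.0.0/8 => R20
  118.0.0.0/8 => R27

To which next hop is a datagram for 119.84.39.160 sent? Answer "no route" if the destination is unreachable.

Routes whose prefix contains 119.84.39.160:
  118.0.0.0/7 (118.0.0.0 - 119.255.255.255) -> R28
  119.80.0.0/12 (119.80.0.0 - 119.95.255.255) -> R22
  119.84.0.0/17 (119.84.0.0 - 119.84.127.255) -> R11
  119.84.0.0/18 (119.84.0.0 - 119.84.63.255) -> R3
More-specific entries that do NOT match:
  119.84.39.128/27 (119.84.39.128 - 119.84.39.159) does not contain 119.84.39.160
  119.84.39.224/27 (119.84.39.224 - 119.84.39.255) does not contain 119.84.39.160
Longest matching prefix is /18 -> next hop R3.

R3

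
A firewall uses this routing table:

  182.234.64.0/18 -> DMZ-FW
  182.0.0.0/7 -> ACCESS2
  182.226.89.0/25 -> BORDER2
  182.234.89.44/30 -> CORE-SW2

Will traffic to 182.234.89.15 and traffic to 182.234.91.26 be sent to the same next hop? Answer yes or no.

yes

182.234.89.15: longest match 182.234.64.0/18 -> DMZ-FW
182.234.91.26: longest match 182.234.64.0/18 -> DMZ-FW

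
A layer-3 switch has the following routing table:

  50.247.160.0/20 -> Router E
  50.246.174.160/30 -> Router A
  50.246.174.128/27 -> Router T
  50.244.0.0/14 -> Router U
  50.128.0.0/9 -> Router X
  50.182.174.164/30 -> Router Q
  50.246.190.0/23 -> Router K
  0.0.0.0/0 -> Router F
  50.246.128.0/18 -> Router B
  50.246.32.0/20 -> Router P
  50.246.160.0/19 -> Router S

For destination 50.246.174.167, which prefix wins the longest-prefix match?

Entries matching 50.246.174.167:
  0.0.0.0/0 (default, matches everything)
  50.128.0.0/9 (50.128.0.0 - 50.255.255.255)
  50.244.0.0/14 (50.244.0.0 - 50.247.255.255)
  50.246.128.0/18 (50.246.128.0 - 50.246.191.255)
  50.246.160.0/19 (50.246.160.0 - 50.246.191.255)
Most specific is 50.246.160.0/19.

50.246.160.0/19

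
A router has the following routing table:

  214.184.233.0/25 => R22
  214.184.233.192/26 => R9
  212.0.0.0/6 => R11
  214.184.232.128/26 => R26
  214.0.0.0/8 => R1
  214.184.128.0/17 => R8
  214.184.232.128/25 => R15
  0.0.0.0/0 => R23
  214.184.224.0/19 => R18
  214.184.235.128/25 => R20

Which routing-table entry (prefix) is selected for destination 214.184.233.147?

Entries matching 214.184.233.147:
  0.0.0.0/0 (default, matches everything)
  212.0.0.0/6 (212.0.0.0 - 215.255.255.255)
  214.0.0.0/8 (214.0.0.0 - 214.255.255.255)
  214.184.128.0/17 (214.184.128.0 - 214.184.255.255)
  214.184.224.0/19 (214.184.224.0 - 214.184.255.255)
Most specific is 214.184.224.0/19.

214.184.224.0/19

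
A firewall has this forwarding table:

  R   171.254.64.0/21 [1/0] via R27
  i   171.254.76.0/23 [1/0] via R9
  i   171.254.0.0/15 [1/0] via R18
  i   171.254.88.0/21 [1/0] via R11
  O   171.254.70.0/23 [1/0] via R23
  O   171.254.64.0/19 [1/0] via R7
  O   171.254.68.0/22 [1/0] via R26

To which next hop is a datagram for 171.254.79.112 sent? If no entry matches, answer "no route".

R7

Routes whose prefix contains 171.254.79.112:
  171.254.0.0/15 (171.254.0.0 - 171.255.255.255) -> R18
  171.254.64.0/19 (171.254.64.0 - 171.254.95.255) -> R7
More-specific entries that do NOT match:
  171.254.76.0/23 (171.254.76.0 - 171.254.77.255) does not contain 171.254.79.112
  171.254.70.0/23 (171.254.70.0 - 171.254.71.255) does not contain 171.254.79.112
  171.254.68.0/22 (171.254.68.0 - 171.254.71.255) does not contain 171.254.79.112
  171.254.64.0/21 (171.254.64.0 - 171.254.71.255) does not contain 171.254.79.112
  171.254.88.0/21 (171.254.88.0 - 171.254.95.255) does not contain 171.254.79.112
Longest matching prefix is /19 -> next hop R7.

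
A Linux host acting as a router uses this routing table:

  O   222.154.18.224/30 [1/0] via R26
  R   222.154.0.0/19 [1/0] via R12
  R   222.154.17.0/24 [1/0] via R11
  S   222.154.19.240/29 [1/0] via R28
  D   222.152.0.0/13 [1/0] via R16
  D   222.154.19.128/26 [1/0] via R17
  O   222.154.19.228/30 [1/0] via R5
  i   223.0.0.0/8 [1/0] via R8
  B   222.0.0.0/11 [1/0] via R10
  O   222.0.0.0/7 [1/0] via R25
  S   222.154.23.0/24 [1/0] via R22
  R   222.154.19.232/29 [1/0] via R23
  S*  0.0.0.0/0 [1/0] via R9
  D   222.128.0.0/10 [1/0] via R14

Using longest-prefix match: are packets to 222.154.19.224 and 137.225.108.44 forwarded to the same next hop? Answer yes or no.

222.154.19.224: longest match 222.154.0.0/19 -> R12
137.225.108.44: longest match 0.0.0.0/0 -> R9

no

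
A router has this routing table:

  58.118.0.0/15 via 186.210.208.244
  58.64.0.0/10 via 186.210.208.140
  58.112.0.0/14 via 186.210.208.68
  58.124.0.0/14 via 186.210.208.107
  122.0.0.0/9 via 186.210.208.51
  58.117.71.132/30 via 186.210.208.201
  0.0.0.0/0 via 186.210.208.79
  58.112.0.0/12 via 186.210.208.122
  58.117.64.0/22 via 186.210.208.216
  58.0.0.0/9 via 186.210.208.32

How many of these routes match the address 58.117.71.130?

Prefixes containing 58.117.71.130:
  0.0.0.0/0 (default, matches everything)
  58.0.0.0/9 (58.0.0.0 - 58.127.255.255)
  58.64.0.0/10 (58.64.0.0 - 58.127.255.255)
  58.112.0.0/12 (58.112.0.0 - 58.127.255.255)
Total matching entries: 4.

4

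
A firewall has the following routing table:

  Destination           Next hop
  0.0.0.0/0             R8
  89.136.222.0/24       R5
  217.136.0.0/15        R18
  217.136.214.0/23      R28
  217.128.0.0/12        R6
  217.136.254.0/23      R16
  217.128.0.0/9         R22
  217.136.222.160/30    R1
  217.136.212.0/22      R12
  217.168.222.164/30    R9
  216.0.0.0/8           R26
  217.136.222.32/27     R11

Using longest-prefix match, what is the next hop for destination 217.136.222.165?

Routes whose prefix contains 217.136.222.165:
  0.0.0.0/0 (default, matches everything) -> R8
  217.128.0.0/9 (217.128.0.0 - 217.255.255.255) -> R22
  217.128.0.0/12 (217.128.0.0 - 217.143.255.255) -> R6
  217.136.0.0/15 (217.136.0.0 - 217.137.255.255) -> R18
More-specific entries that do NOT match:
  217.136.222.160/30 (217.136.222.160 - 217.136.222.163) does not contain 217.136.222.165
  217.168.222.164/30 (217.168.222.164 - 217.168.222.167) does not contain 217.136.222.165
  217.136.222.32/27 (217.136.222.32 - 217.136.222.63) does not contain 217.136.222.165
  89.136.222.0/24 (89.136.222.0 - 89.136.222.255) does not contain 217.136.222.165
  217.136.214.0/23 (217.136.214.0 - 217.136.215.255) does not contain 217.136.222.165
  217.136.254.0/23 (217.136.254.0 - 217.136.255.255) does not contain 217.136.222.165
  217.136.212.0/22 (217.136.212.0 - 217.136.215.255) does not contain 217.136.222.165
Longest matching prefix is /15 -> next hop R18.

R18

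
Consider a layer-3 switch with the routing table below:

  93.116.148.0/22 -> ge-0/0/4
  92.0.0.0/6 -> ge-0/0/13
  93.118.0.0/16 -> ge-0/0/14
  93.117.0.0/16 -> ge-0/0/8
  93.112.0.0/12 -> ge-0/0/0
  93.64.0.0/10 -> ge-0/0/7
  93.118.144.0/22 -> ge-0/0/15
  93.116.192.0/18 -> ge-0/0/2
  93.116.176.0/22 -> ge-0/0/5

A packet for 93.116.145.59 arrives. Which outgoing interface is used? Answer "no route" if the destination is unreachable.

ge-0/0/0

Routes whose prefix contains 93.116.145.59:
  92.0.0.0/6 (92.0.0.0 - 95.255.255.255) -> ge-0/0/13
  93.64.0.0/10 (93.64.0.0 - 93.127.255.255) -> ge-0/0/7
  93.112.0.0/12 (93.112.0.0 - 93.127.255.255) -> ge-0/0/0
More-specific entries that do NOT match:
  93.116.148.0/22 (93.116.148.0 - 93.116.151.255) does not contain 93.116.145.59
  93.118.144.0/22 (93.118.144.0 - 93.118.147.255) does not contain 93.116.145.59
  93.116.176.0/22 (93.116.176.0 - 93.116.179.255) does not contain 93.116.145.59
  93.116.192.0/18 (93.116.192.0 - 93.116.255.255) does not contain 93.116.145.59
  93.118.0.0/16 (93.118.0.0 - 93.118.255.255) does not contain 93.116.145.59
  93.117.0.0/16 (93.117.0.0 - 93.117.255.255) does not contain 93.116.145.59
Longest matching prefix is /12 -> interface ge-0/0/0.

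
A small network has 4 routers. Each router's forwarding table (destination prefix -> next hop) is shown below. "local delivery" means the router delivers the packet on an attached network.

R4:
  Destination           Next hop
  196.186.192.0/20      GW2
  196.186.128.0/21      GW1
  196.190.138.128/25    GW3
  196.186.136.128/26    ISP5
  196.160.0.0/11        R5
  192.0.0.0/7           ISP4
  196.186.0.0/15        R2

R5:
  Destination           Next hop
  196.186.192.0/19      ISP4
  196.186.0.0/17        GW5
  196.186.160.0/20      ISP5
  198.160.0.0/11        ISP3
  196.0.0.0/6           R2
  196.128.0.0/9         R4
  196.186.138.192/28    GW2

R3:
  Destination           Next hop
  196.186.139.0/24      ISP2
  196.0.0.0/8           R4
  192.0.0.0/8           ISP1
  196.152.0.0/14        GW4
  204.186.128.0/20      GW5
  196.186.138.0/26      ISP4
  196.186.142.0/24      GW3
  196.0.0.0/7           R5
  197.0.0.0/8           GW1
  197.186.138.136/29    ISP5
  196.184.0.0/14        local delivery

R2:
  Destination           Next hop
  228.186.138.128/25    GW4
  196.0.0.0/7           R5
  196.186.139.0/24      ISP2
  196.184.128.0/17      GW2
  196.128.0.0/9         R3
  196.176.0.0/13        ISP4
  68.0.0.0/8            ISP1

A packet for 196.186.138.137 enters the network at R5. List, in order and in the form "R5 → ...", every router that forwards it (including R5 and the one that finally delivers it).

R5 → R4 → R2 → R3

At R5: longest match for 196.186.138.137 is 196.128.0.0/9 -> R4
At R4: longest match for 196.186.138.137 is 196.186.0.0/15 -> R2
At R2: longest match for 196.186.138.137 is 196.128.0.0/9 -> R3
At R3: longest match for 196.186.138.137 is 196.184.0.0/14 -> local delivery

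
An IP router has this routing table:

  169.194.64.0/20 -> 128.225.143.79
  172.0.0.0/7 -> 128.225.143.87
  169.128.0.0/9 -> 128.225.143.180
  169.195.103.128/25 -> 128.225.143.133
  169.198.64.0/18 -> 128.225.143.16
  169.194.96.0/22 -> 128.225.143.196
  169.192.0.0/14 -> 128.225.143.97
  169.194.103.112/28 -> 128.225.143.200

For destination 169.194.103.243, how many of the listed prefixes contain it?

2

Prefixes containing 169.194.103.243:
  169.128.0.0/9 (169.128.0.0 - 169.255.255.255)
  169.192.0.0/14 (169.192.0.0 - 169.195.255.255)
Total matching entries: 2.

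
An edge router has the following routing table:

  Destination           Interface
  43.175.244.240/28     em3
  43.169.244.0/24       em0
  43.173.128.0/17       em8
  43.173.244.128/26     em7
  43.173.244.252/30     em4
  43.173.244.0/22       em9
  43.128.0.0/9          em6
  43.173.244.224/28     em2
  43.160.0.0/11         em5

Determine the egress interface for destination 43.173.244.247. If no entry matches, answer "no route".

Routes whose prefix contains 43.173.244.247:
  43.128.0.0/9 (43.128.0.0 - 43.255.255.255) -> em6
  43.160.0.0/11 (43.160.0.0 - 43.191.255.255) -> em5
  43.173.128.0/17 (43.173.128.0 - 43.173.255.255) -> em8
  43.173.244.0/22 (43.173.244.0 - 43.173.247.255) -> em9
More-specific entries that do NOT match:
  43.173.244.252/30 (43.173.244.252 - 43.173.244.255) does not contain 43.173.244.247
  43.175.244.240/28 (43.175.244.240 - 43.175.244.255) does not contain 43.173.244.247
  43.173.244.224/28 (43.173.244.224 - 43.173.244.239) does not contain 43.173.244.247
  43.173.244.128/26 (43.173.244.128 - 43.173.244.191) does not contain 43.173.244.247
  43.169.244.0/24 (43.169.244.0 - 43.169.244.255) does not contain 43.173.244.247
Longest matching prefix is /22 -> interface em9.

em9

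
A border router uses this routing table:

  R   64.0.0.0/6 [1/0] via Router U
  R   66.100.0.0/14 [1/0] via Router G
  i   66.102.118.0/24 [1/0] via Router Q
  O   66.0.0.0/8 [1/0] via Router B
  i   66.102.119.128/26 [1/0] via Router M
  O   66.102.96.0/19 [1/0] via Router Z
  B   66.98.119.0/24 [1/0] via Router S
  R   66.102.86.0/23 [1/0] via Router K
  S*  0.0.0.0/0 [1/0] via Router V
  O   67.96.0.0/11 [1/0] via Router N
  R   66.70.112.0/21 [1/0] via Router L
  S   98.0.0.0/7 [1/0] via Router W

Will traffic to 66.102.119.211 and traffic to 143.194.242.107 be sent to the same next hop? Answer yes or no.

66.102.119.211: longest match 66.102.96.0/19 -> Router Z
143.194.242.107: longest match 0.0.0.0/0 -> Router V

no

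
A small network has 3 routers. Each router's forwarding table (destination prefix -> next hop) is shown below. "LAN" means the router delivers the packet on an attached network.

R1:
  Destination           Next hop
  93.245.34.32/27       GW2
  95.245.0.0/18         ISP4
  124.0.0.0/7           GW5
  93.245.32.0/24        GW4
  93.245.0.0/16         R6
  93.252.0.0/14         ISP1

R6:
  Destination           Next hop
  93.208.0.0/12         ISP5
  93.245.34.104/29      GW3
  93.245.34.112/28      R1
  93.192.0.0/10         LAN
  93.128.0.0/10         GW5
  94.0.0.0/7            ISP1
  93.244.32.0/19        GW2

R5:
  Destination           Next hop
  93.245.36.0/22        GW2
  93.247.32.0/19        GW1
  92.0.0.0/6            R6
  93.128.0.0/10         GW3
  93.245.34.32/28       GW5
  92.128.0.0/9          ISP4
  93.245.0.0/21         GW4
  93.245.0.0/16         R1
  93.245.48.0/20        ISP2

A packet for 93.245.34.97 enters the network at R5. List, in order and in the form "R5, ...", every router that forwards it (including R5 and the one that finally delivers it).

R5, R1, R6

At R5: longest match for 93.245.34.97 is 93.245.0.0/16 -> R1
At R1: longest match for 93.245.34.97 is 93.245.0.0/16 -> R6
At R6: longest match for 93.245.34.97 is 93.192.0.0/10 -> LAN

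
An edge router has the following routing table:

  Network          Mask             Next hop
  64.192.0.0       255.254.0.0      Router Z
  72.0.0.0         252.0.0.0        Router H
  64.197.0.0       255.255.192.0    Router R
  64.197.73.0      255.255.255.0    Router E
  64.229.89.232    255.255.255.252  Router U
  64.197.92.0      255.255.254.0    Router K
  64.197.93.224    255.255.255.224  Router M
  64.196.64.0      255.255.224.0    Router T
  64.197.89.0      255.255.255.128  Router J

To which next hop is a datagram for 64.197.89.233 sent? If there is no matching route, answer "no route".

No entry's prefix contains 64.197.89.233; there is no default route.

no route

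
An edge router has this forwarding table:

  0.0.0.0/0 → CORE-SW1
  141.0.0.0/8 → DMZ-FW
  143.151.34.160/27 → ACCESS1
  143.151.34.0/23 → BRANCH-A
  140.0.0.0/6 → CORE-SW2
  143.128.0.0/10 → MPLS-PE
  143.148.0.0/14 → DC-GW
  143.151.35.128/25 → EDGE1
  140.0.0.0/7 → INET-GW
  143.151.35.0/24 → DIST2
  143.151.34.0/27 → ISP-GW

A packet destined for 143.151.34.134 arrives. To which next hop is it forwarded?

Routes whose prefix contains 143.151.34.134:
  0.0.0.0/0 (default, matches everything) -> CORE-SW1
  140.0.0.0/6 (140.0.0.0 - 143.255.255.255) -> CORE-SW2
  143.128.0.0/10 (143.128.0.0 - 143.191.255.255) -> MPLS-PE
  143.148.0.0/14 (143.148.0.0 - 143.151.255.255) -> DC-GW
  143.151.34.0/23 (143.151.34.0 - 143.151.35.255) -> BRANCH-A
More-specific entries that do NOT match:
  143.151.34.160/27 (143.151.34.160 - 143.151.34.191) does not contain 143.151.34.134
  143.151.34.0/27 (143.151.34.0 - 143.151.34.31) does not contain 143.151.34.134
  143.151.35.128/25 (143.151.35.128 - 143.151.35.255) does not contain 143.151.34.134
  143.151.35.0/24 (143.151.35.0 - 143.151.35.255) does not contain 143.151.34.134
Longest matching prefix is /23 -> next hop BRANCH-A.

BRANCH-A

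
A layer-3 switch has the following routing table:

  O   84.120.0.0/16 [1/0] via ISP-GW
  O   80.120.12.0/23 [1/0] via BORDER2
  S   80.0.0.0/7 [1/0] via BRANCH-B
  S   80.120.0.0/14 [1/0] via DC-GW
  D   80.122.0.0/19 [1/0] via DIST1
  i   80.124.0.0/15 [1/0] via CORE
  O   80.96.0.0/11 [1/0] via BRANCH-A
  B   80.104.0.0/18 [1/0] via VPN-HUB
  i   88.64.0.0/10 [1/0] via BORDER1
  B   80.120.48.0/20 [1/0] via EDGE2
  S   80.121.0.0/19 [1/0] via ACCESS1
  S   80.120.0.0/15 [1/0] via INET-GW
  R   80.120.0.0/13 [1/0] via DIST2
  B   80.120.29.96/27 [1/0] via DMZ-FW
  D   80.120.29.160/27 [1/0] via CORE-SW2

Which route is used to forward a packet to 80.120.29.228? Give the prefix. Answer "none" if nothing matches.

80.120.0.0/15

Entries matching 80.120.29.228:
  80.0.0.0/7 (80.0.0.0 - 81.255.255.255)
  80.96.0.0/11 (80.96.0.0 - 80.127.255.255)
  80.120.0.0/13 (80.120.0.0 - 80.127.255.255)
  80.120.0.0/14 (80.120.0.0 - 80.123.255.255)
  80.120.0.0/15 (80.120.0.0 - 80.121.255.255)
Most specific is 80.120.0.0/15.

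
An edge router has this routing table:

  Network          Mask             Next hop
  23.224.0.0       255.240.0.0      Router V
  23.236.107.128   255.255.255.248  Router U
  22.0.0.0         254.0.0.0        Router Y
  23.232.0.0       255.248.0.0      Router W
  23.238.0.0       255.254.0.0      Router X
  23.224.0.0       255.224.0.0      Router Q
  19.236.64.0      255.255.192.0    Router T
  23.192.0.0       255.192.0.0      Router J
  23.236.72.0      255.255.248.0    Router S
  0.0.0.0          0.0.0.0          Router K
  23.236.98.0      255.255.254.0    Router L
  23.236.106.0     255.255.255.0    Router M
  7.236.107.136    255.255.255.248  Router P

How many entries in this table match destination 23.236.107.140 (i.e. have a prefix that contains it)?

Prefixes containing 23.236.107.140:
  0.0.0.0/0 (default, matches everything)
  22.0.0.0/7 (22.0.0.0 - 23.255.255.255)
  23.192.0.0/10 (23.192.0.0 - 23.255.255.255)
  23.224.0.0/11 (23.224.0.0 - 23.255.255.255)
  23.224.0.0/12 (23.224.0.0 - 23.239.255.255)
  23.232.0.0/13 (23.232.0.0 - 23.239.255.255)
Total matching entries: 6.

6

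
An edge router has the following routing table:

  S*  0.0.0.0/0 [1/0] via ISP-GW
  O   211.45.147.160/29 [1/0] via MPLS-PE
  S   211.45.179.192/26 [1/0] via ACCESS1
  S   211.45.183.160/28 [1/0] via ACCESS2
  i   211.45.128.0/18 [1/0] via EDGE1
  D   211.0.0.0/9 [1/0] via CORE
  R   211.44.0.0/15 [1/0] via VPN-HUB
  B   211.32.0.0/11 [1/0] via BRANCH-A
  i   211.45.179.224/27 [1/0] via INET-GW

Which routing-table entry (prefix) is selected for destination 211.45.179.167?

211.45.128.0/18

Entries matching 211.45.179.167:
  0.0.0.0/0 (default, matches everything)
  211.0.0.0/9 (211.0.0.0 - 211.127.255.255)
  211.32.0.0/11 (211.32.0.0 - 211.63.255.255)
  211.44.0.0/15 (211.44.0.0 - 211.45.255.255)
  211.45.128.0/18 (211.45.128.0 - 211.45.191.255)
Most specific is 211.45.128.0/18.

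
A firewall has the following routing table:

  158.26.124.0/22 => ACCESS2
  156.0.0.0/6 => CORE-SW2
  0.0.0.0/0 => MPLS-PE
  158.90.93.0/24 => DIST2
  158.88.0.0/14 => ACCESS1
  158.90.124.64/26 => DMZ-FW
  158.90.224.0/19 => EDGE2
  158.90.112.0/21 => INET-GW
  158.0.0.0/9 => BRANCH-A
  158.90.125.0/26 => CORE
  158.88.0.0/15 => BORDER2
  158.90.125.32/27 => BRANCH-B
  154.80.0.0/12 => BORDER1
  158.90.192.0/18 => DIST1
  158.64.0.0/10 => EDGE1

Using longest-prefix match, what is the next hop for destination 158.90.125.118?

ACCESS1

Routes whose prefix contains 158.90.125.118:
  0.0.0.0/0 (default, matches everything) -> MPLS-PE
  156.0.0.0/6 (156.0.0.0 - 159.255.255.255) -> CORE-SW2
  158.0.0.0/9 (158.0.0.0 - 158.127.255.255) -> BRANCH-A
  158.64.0.0/10 (158.64.0.0 - 158.127.255.255) -> EDGE1
  158.88.0.0/14 (158.88.0.0 - 158.91.255.255) -> ACCESS1
More-specific entries that do NOT match:
  158.90.125.32/27 (158.90.125.32 - 158.90.125.63) does not contain 158.90.125.118
  158.90.124.64/26 (158.90.124.64 - 158.90.124.127) does not contain 158.90.125.118
  158.90.125.0/26 (158.90.125.0 - 158.90.125.63) does not contain 158.90.125.118
  158.90.93.0/24 (158.90.93.0 - 158.90.93.255) does not contain 158.90.125.118
  158.26.124.0/22 (158.26.124.0 - 158.26.127.255) does not contain 158.90.125.118
  158.90.112.0/21 (158.90.112.0 - 158.90.119.255) does not contain 158.90.125.118
  158.90.224.0/19 (158.90.224.0 - 158.90.255.255) does not contain 158.90.125.118
  158.90.192.0/18 (158.90.192.0 - 158.90.255.255) does not contain 158.90.125.118
  158.88.0.0/15 (158.88.0.0 - 158.89.255.255) does not contain 158.90.125.118
Longest matching prefix is /14 -> next hop ACCESS1.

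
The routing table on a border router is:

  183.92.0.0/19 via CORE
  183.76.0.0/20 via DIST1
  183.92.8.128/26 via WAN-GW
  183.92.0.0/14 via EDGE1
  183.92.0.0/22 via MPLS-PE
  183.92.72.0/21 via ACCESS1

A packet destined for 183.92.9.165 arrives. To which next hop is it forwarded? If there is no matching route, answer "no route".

Routes whose prefix contains 183.92.9.165:
  183.92.0.0/14 (183.92.0.0 - 183.95.255.255) -> EDGE1
  183.92.0.0/19 (183.92.0.0 - 183.92.31.255) -> CORE
More-specific entries that do NOT match:
  183.92.8.128/26 (183.92.8.128 - 183.92.8.191) does not contain 183.92.9.165
  183.92.0.0/22 (183.92.0.0 - 183.92.3.255) does not contain 183.92.9.165
  183.92.72.0/21 (183.92.72.0 - 183.92.79.255) does not contain 183.92.9.165
  183.76.0.0/20 (183.76.0.0 - 183.76.15.255) does not contain 183.92.9.165
Longest matching prefix is /19 -> next hop CORE.

CORE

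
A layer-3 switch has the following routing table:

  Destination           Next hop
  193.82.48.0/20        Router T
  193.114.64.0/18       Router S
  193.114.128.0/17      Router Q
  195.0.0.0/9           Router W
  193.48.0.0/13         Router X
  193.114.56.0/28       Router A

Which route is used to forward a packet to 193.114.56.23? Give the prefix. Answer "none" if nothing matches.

none

193.114.56.23 is outside every listed prefix and there is no default route.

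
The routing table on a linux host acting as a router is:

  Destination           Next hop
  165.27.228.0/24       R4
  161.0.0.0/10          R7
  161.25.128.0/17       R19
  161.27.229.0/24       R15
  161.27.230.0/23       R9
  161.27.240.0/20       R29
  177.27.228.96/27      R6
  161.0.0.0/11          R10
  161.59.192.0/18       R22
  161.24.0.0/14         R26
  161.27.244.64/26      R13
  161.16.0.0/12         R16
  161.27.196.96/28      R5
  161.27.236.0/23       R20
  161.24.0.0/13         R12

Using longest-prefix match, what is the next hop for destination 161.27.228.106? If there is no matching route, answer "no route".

R26

Routes whose prefix contains 161.27.228.106:
  161.0.0.0/10 (161.0.0.0 - 161.63.255.255) -> R7
  161.0.0.0/11 (161.0.0.0 - 161.31.255.255) -> R10
  161.16.0.0/12 (161.16.0.0 - 161.31.255.255) -> R16
  161.24.0.0/13 (161.24.0.0 - 161.31.255.255) -> R12
  161.24.0.0/14 (161.24.0.0 - 161.27.255.255) -> R26
More-specific entries that do NOT match:
  161.27.196.96/28 (161.27.196.96 - 161.27.196.111) does not contain 161.27.228.106
  177.27.228.96/27 (177.27.228.96 - 177.27.228.127) does not contain 161.27.228.106
  161.27.244.64/26 (161.27.244.64 - 161.27.244.127) does not contain 161.27.228.106
  165.27.228.0/24 (165.27.228.0 - 165.27.228.255) does not contain 161.27.228.106
  161.27.229.0/24 (161.27.229.0 - 161.27.229.255) does not contain 161.27.228.106
  161.27.230.0/23 (161.27.230.0 - 161.27.231.255) does not contain 161.27.228.106
  161.27.236.0/23 (161.27.236.0 - 161.27.237.255) does not contain 161.27.228.106
  161.27.240.0/20 (161.27.240.0 - 161.27.255.255) does not contain 161.27.228.106
  161.59.192.0/18 (161.59.192.0 - 161.59.255.255) does not contain 161.27.228.106
  161.25.128.0/17 (161.25.128.0 - 161.25.255.255) does not contain 161.27.228.106
Longest matching prefix is /14 -> next hop R26.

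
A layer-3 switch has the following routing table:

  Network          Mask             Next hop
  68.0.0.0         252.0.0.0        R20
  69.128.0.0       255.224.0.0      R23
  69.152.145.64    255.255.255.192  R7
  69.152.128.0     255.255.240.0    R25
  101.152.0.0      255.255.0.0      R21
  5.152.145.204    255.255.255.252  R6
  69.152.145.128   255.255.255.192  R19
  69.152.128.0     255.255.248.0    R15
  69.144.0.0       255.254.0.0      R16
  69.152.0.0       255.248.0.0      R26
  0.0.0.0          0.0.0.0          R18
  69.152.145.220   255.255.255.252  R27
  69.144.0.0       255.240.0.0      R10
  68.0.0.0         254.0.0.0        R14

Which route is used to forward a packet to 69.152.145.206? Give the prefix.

69.152.0.0/13

Entries matching 69.152.145.206:
  0.0.0.0/0 (default, matches everything)
  68.0.0.0/6 (68.0.0.0 - 71.255.255.255)
  68.0.0.0/7 (68.0.0.0 - 69.255.255.255)
  69.128.0.0/11 (69.128.0.0 - 69.159.255.255)
  69.144.0.0/12 (69.144.0.0 - 69.159.255.255)
  69.152.0.0/13 (69.152.0.0 - 69.159.255.255)
Most specific is 69.152.0.0/13.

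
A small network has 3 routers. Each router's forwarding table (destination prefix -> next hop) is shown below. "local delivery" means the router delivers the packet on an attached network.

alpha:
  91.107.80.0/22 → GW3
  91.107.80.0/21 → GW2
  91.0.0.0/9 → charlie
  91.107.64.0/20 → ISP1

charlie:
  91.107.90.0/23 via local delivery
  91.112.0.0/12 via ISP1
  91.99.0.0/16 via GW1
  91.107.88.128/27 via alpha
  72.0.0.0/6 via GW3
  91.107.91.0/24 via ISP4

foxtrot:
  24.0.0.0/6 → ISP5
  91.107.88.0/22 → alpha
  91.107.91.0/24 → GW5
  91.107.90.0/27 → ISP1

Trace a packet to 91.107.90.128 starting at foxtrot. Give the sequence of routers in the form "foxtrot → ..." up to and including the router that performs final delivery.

foxtrot → alpha → charlie

At foxtrot: longest match for 91.107.90.128 is 91.107.88.0/22 -> alpha
At alpha: longest match for 91.107.90.128 is 91.0.0.0/9 -> charlie
At charlie: longest match for 91.107.90.128 is 91.107.90.0/23 -> local delivery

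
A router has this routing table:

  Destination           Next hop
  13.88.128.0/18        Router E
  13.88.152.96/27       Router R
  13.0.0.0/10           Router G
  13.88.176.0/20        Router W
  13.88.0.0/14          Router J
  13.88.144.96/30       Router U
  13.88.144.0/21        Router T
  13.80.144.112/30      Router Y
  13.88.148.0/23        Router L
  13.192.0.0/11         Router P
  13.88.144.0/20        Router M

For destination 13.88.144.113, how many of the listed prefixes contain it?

Prefixes containing 13.88.144.113:
  13.88.0.0/14 (13.88.0.0 - 13.91.255.255)
  13.88.128.0/18 (13.88.128.0 - 13.88.191.255)
  13.88.144.0/20 (13.88.144.0 - 13.88.159.255)
  13.88.144.0/21 (13.88.144.0 - 13.88.151.255)
Total matching entries: 4.

4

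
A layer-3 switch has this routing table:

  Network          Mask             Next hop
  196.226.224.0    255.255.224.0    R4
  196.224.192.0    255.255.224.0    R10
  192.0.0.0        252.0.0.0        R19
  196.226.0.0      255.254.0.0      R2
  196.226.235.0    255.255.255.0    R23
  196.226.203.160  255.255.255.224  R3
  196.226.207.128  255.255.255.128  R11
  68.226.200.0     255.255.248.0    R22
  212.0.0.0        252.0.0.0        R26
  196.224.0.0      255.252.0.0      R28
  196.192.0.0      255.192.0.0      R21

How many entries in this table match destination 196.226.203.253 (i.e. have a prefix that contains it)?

Prefixes containing 196.226.203.253:
  196.192.0.0/10 (196.192.0.0 - 196.255.255.255)
  196.224.0.0/14 (196.224.0.0 - 196.227.255.255)
  196.226.0.0/15 (196.226.0.0 - 196.227.255.255)
Total matching entries: 3.

3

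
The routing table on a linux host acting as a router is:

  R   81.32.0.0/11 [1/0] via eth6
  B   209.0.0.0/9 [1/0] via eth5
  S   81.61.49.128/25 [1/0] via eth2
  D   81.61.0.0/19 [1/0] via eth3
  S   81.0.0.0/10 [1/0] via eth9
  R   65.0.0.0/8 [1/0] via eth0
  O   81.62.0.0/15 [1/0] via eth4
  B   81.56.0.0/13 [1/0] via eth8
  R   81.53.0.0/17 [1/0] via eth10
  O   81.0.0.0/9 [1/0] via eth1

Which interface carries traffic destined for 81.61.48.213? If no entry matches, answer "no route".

eth8

Routes whose prefix contains 81.61.48.213:
  81.0.0.0/9 (81.0.0.0 - 81.127.255.255) -> eth1
  81.0.0.0/10 (81.0.0.0 - 81.63.255.255) -> eth9
  81.32.0.0/11 (81.32.0.0 - 81.63.255.255) -> eth6
  81.56.0.0/13 (81.56.0.0 - 81.63.255.255) -> eth8
More-specific entries that do NOT match:
  81.61.49.128/25 (81.61.49.128 - 81.61.49.255) does not contain 81.61.48.213
  81.61.0.0/19 (81.61.0.0 - 81.61.31.255) does not contain 81.61.48.213
  81.53.0.0/17 (81.53.0.0 - 81.53.127.255) does not contain 81.61.48.213
  81.62.0.0/15 (81.62.0.0 - 81.63.255.255) does not contain 81.61.48.213
Longest matching prefix is /13 -> interface eth8.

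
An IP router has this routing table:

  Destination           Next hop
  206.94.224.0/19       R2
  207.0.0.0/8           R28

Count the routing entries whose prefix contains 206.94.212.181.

0

No listed prefix contains 206.94.212.181.
Total matching entries: 0.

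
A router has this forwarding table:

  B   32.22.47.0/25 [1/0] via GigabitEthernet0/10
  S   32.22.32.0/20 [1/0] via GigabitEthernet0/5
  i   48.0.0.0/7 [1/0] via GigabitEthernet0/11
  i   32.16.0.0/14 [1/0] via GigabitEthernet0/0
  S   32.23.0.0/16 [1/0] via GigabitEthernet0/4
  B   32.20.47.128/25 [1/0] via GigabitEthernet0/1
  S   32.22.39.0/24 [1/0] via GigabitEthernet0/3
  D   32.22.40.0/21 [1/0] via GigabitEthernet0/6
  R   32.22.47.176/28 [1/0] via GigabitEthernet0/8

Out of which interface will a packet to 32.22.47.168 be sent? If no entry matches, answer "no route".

Routes whose prefix contains 32.22.47.168:
  32.22.32.0/20 (32.22.32.0 - 32.22.47.255) -> GigabitEthernet0/5
  32.22.40.0/21 (32.22.40.0 - 32.22.47.255) -> GigabitEthernet0/6
More-specific entries that do NOT match:
  32.22.47.176/28 (32.22.47.176 - 32.22.47.191) does not contain 32.22.47.168
  32.22.47.0/25 (32.22.47.0 - 32.22.47.127) does not contain 32.22.47.168
  32.20.47.128/25 (32.20.47.128 - 32.20.47.255) does not contain 32.22.47.168
  32.22.39.0/24 (32.22.39.0 - 32.22.39.255) does not contain 32.22.47.168
Longest matching prefix is /21 -> interface GigabitEthernet0/6.

GigabitEthernet0/6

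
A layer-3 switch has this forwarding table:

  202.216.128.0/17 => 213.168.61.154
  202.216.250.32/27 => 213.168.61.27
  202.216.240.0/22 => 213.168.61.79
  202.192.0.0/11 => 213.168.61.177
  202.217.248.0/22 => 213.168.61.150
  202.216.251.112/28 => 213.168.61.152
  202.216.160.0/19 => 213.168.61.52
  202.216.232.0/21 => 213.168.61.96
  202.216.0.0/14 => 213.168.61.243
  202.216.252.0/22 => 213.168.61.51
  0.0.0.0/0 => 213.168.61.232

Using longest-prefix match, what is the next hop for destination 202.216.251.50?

213.168.61.154

Routes whose prefix contains 202.216.251.50:
  0.0.0.0/0 (default, matches everything) -> 213.168.61.232
  202.192.0.0/11 (202.192.0.0 - 202.223.255.255) -> 213.168.61.177
  202.216.0.0/14 (202.216.0.0 - 202.219.255.255) -> 213.168.61.243
  202.216.128.0/17 (202.216.128.0 - 202.216.255.255) -> 213.168.61.154
More-specific entries that do NOT match:
  202.216.251.112/28 (202.216.251.112 - 202.216.251.127) does not contain 202.216.251.50
  202.216.250.32/27 (202.216.250.32 - 202.216.250.63) does not contain 202.216.251.50
  202.216.240.0/22 (202.216.240.0 - 202.216.243.255) does not contain 202.216.251.50
  202.217.248.0/22 (202.217.248.0 - 202.217.251.255) does not contain 202.216.251.50
  202.216.252.0/22 (202.216.252.0 - 202.216.255.255) does not contain 202.216.251.50
  202.216.232.0/21 (202.216.232.0 - 202.216.239.255) does not contain 202.216.251.50
  202.216.160.0/19 (202.216.160.0 - 202.216.191.255) does not contain 202.216.251.50
Longest matching prefix is /17 -> next hop 213.168.61.154.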